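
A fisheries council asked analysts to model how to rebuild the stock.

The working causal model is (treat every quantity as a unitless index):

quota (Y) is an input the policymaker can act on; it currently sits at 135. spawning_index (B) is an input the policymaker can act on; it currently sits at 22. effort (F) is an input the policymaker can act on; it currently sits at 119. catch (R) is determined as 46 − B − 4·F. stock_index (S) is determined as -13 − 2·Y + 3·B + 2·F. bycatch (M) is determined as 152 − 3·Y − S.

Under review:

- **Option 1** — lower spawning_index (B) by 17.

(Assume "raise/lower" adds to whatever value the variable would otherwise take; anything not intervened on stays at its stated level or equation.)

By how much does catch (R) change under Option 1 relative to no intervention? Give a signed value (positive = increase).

Baseline:
  B = 22
  F = 119
  R = 46 − 22 − 4·119 = -452
Option 1 (B − 17):
  B = 22 − 17 = 5
  F = 119
  R = 46 − 5 − 4·119 = -435
Change in R: -435 − (-452) = 17

17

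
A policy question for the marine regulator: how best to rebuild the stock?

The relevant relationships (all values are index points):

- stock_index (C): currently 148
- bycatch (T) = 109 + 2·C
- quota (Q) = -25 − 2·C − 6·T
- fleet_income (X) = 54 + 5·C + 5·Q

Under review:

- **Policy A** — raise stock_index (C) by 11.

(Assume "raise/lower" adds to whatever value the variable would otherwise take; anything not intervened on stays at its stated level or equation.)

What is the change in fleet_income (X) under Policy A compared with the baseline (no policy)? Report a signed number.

Baseline:
  C = 148
  T = 109 + 2·148 = 405
  Q = -25 − 2·148 − 6·405 = -2751
  X = 54 + 5·148 + 5·(-2751) = -12961
Policy A (C + 11):
  C = 148 + 11 = 159
  T = 109 + 2·159 = 427
  Q = -25 − 2·159 − 6·427 = -2905
  X = 54 + 5·159 + 5·(-2905) = -13676
Change in X: -13676 − (-12961) = -715

-715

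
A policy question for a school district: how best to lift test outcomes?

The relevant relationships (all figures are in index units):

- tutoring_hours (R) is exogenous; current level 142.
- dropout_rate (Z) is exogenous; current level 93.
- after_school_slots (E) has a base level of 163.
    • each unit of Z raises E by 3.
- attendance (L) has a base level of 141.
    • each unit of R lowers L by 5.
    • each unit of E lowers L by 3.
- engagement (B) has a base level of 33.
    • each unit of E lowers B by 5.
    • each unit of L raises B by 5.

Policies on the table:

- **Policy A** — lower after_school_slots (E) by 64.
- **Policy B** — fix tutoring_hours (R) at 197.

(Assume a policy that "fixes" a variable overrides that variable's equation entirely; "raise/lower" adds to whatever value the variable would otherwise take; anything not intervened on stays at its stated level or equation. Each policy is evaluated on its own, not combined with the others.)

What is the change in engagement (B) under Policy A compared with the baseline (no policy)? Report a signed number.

Baseline:
  R = 142
  Z = 93
  E = 163 + 3·93 = 442
  L = 141 − 5·142 − 3·442 = -1895
  B = 33 − 5·442 + 5·(-1895) = -11652
Policy A (E − 64):
  R = 142
  Z = 93
  E = 163 + 3·93 (−64 from intervention) = 378
  L = 141 − 5·142 − 3·378 = -1703
  B = 33 − 5·378 + 5·(-1703) = -10372
Change in B: -10372 − (-11652) = 1280

1280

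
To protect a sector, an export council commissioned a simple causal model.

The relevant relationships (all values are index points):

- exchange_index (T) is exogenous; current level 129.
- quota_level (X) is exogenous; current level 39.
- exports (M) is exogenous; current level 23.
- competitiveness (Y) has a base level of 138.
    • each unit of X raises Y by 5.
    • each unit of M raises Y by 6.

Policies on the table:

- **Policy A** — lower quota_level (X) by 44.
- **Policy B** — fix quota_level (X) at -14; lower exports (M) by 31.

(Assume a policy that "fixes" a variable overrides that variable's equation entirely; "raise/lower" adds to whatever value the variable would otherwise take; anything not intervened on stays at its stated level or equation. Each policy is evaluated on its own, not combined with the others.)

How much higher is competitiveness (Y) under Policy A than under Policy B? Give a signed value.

231

Policy A (X − 44):
  X = 39 − 44 = -5
  M = 23
  Y = 138 + 5·(-5) + 6·23 = 251
Policy B (X := -14, M − 31):
  X = -14
  M = 23 − 31 = -8
  Y = 138 + 5·(-14) + 6·(-8) = 20
Y: 251 − 20 = 231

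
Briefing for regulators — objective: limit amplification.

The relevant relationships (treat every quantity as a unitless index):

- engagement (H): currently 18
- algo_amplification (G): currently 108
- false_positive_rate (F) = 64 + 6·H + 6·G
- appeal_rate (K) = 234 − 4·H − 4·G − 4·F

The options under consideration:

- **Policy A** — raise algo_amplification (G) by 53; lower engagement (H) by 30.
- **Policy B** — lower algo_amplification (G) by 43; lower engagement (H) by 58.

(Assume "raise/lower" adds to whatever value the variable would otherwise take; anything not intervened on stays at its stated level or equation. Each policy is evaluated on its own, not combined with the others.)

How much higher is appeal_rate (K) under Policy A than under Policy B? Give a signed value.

-3472

Policy A (G + 53, H − 30):
  H = 18 − 30 = -12
  G = 108 + 53 = 161
  F = 64 + 6·(-12) + 6·161 = 958
  K = 234 − 4·(-12) − 4·161 − 4·958 = -4194
Policy B (G − 43, H − 58):
  H = 18 − 58 = -40
  G = 108 − 43 = 65
  F = 64 + 6·(-40) + 6·65 = 214
  K = 234 − 4·(-40) − 4·65 − 4·214 = -722
K: -4194 − (-722) = -3472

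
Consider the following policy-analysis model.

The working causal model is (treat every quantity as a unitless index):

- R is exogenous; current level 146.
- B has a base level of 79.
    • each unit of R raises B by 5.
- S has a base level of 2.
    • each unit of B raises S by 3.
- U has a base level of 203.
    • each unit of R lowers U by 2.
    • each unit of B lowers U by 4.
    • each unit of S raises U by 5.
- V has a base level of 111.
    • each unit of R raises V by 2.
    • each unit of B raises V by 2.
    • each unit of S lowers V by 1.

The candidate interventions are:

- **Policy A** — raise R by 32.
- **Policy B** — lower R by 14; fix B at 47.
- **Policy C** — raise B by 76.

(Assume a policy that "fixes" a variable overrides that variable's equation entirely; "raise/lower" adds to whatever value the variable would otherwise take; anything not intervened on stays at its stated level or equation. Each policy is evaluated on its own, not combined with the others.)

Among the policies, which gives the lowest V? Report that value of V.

-504

Policy A (R + 32):
  R = 146 + 32 = 178
  B = 79 + 5·178 = 969
  S = 2 + 3·969 = 2909
  V = 111 + 2·178 + 2·969 − 2909 = -504
Policy B (R − 14, B := 47):
  R = 146 − 14 = 132
  B = 47
  S = 2 + 3·47 = 143
  V = 111 + 2·132 + 2·47 − 143 = 326
Policy C (B + 76):
  R = 146
  B = 79 + 5·146 (+76 from intervention) = 885
  S = 2 + 3·885 = 2657
  V = 111 + 2·146 + 2·885 − 2657 = -484
Comparing — Policy A: V=-504, Policy B: V=326, Policy C: V=-484. Lowest is -504 (Policy A).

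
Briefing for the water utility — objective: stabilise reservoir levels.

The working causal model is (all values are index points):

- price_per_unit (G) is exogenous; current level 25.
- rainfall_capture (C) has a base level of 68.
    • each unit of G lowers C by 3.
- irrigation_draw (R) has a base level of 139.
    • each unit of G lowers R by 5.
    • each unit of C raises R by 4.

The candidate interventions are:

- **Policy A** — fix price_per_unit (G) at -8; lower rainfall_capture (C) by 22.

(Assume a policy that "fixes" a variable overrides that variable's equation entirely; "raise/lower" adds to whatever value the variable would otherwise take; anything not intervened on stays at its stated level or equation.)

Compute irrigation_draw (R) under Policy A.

459

Policy A (G := -8, C − 22):
  G = -8
  C = 68 − 3·(-8) (−22 from intervention) = 70
  R = 139 − 5·(-8) + 4·70 = 459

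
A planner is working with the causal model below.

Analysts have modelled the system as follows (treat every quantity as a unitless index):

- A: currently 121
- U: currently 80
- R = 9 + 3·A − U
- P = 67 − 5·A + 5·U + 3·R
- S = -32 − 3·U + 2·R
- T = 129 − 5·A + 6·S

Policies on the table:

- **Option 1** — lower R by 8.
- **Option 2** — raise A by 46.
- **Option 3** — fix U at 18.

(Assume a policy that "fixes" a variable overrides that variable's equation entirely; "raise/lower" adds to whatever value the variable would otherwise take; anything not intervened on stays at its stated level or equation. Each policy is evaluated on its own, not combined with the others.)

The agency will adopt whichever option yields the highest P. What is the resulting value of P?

Option 1 (R − 8):
  A = 121
  U = 80
  R = 9 + 3·121 − 80 (−8 from intervention) = 284
  P = 67 − 5·121 + 5·80 + 3·284 = 714
Option 2 (A + 46):
  A = 121 + 46 = 167
  U = 80
  R = 9 + 3·167 − 80 = 430
  P = 67 − 5·167 + 5·80 + 3·430 = 922
Option 3 (U := 18):
  A = 121
  U = 18
  R = 9 + 3·121 − 18 = 354
  P = 67 − 5·121 + 5·18 + 3·354 = 614
Comparing — Option 1: P=714, Option 2: P=922, Option 3: P=614. Highest is 922 (Option 2).

922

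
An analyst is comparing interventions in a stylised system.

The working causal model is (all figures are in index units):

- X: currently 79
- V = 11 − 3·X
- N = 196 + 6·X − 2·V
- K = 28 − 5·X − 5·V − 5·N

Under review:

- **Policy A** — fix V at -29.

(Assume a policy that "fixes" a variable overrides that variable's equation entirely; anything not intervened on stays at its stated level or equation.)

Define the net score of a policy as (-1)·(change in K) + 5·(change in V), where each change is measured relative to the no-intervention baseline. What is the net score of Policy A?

0

Baseline:
  X = 79
  V = 11 − 3·79 = -226
  N = 196 + 6·79 − 2·(-226) = 1122
  K = 28 − 5·79 − 5·(-226) − 5·1122 = -4847
Policy A (V := -29):
  X = 79
  V = -29
  N = 196 + 6·79 − 2·(-29) = 728
  K = 28 − 5·79 − 5·(-29) − 5·728 = -3862
ΔK = -3862 − (-4847) = 985; ΔV = -29 − (-226) = 197
Score = (-1)·985 + 5·197 = 0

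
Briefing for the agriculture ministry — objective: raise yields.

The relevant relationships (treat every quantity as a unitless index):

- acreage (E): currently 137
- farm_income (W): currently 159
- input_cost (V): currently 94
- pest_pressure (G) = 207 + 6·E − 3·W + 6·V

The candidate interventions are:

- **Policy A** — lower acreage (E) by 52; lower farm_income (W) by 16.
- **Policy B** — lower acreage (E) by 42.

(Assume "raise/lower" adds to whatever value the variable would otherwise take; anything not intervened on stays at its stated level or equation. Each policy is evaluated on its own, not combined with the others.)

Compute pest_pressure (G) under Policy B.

Policy B (E − 42):
  E = 137 − 42 = 95
  W = 159
  V = 94
  G = 207 + 6·95 − 3·159 + 6·94 = 864

864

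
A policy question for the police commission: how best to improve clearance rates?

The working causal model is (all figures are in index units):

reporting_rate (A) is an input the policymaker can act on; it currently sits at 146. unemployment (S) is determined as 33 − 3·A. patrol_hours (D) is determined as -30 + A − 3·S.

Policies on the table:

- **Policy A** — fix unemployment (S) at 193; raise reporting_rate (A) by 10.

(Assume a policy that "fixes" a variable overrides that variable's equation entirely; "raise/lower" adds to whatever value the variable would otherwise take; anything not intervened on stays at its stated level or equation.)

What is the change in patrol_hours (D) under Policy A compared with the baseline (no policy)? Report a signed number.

-1784

Baseline:
  A = 146
  S = 33 − 3·146 = -405
  D = -30 + 146 − 3·(-405) = 1331
Policy A (S := 193, A + 10):
  A = 146 + 10 = 156
  S = 193
  D = -30 + 156 − 3·193 = -453
Change in D: -453 − 1331 = -1784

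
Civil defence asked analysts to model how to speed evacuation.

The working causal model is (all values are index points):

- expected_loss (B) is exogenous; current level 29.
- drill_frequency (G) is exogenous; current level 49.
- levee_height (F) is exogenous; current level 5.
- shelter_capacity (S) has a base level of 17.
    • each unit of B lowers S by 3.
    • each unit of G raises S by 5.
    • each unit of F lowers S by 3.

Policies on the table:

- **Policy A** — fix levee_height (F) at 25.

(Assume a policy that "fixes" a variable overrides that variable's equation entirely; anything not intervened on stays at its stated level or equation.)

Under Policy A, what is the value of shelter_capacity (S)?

100

Policy A (F := 25):
  B = 29
  G = 49
  F = 25
  S = 17 − 3·29 + 5·49 − 3·25 = 100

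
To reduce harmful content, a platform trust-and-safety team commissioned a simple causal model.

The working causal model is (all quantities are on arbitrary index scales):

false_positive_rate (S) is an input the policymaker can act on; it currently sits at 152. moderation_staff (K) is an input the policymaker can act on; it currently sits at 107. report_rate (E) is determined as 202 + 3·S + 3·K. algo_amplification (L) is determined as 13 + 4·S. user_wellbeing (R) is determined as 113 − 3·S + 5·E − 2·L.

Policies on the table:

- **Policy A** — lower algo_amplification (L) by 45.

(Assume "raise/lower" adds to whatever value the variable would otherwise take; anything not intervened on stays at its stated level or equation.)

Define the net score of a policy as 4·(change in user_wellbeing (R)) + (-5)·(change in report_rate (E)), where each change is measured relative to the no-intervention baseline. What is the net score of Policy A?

360

Baseline:
  S = 152
  K = 107
  E = 202 + 3·152 + 3·107 = 979
  L = 13 + 4·152 = 621
  R = 113 − 3·152 + 5·979 − 2·621 = 3310
Policy A (L − 45):
  S = 152
  K = 107
  E = 202 + 3·152 + 3·107 = 979
  L = 13 + 4·152 (−45 from intervention) = 576
  R = 113 − 3·152 + 5·979 − 2·576 = 3400
ΔR = 3400 − 3310 = 90; ΔE = 979 − 979 = 0
Score = 4·90 + (-5)·0 = 360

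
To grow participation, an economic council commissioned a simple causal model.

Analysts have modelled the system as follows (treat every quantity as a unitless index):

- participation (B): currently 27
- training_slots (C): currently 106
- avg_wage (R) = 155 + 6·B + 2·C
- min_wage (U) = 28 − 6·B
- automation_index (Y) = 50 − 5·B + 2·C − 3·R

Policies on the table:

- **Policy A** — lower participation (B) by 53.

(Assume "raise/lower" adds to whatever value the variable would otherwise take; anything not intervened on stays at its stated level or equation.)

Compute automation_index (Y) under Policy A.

Policy A (B − 53):
  B = 27 − 53 = -26
  C = 106
  R = 155 + 6·(-26) + 2·106 = 211
  Y = 50 − 5·(-26) + 2·106 − 3·211 = -241

-241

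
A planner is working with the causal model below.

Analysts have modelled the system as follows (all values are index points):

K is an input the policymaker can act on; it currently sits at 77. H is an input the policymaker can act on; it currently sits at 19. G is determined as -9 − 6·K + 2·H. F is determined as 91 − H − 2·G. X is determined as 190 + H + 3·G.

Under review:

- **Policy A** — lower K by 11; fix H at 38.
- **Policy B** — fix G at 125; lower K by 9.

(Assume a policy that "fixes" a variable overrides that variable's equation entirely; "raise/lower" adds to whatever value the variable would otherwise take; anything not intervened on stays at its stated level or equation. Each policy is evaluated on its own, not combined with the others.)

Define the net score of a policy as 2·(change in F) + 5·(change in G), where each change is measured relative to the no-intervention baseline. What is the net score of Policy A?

66

Baseline:
  K = 77
  H = 19
  G = -9 − 6·77 + 2·19 = -433
  F = 91 − 19 − 2·(-433) = 938
Policy A (K − 11, H := 38):
  K = 77 − 11 = 66
  H = 38
  G = -9 − 6·66 + 2·38 = -329
  F = 91 − 38 − 2·(-329) = 711
ΔF = 711 − 938 = -227; ΔG = -329 − (-433) = 104
Score = 2·(-227) + 5·104 = 66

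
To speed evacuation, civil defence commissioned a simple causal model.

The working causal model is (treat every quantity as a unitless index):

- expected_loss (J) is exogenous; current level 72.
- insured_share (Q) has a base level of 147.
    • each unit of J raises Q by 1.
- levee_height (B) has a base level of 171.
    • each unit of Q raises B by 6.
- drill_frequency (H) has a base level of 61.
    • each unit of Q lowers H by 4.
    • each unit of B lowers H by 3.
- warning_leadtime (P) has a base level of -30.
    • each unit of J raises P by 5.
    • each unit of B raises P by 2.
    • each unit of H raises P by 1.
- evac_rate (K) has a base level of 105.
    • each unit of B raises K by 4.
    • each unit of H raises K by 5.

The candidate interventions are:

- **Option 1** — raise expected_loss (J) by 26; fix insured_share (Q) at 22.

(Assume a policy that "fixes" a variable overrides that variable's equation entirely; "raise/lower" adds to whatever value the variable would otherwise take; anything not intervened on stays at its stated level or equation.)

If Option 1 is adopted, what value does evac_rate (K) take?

Option 1 (J + 26, Q := 22):
  J = 72 + 26 = 98
  Q = 22
  B = 171 + 6·22 = 303
  H = 61 − 4·22 − 3·303 = -936
  K = 105 + 4·303 + 5·(-936) = -3363

-3363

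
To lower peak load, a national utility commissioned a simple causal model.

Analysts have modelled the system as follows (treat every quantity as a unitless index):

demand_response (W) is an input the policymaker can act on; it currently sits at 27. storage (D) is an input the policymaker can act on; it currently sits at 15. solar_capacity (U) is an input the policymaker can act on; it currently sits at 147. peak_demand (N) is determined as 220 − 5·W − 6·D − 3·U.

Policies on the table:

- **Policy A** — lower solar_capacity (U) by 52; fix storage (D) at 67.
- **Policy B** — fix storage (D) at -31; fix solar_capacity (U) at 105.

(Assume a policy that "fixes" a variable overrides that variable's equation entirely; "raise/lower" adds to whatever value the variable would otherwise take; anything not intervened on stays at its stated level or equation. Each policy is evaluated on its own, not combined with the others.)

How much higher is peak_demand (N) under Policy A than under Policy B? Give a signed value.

-558

Policy A (U − 52, D := 67):
  W = 27
  D = 67
  U = 147 − 52 = 95
  N = 220 − 5·27 − 6·67 − 3·95 = -602
Policy B (D := -31, U := 105):
  W = 27
  D = -31
  U = 105
  N = 220 − 5·27 − 6·(-31) − 3·105 = -44
N: -602 − (-44) = -558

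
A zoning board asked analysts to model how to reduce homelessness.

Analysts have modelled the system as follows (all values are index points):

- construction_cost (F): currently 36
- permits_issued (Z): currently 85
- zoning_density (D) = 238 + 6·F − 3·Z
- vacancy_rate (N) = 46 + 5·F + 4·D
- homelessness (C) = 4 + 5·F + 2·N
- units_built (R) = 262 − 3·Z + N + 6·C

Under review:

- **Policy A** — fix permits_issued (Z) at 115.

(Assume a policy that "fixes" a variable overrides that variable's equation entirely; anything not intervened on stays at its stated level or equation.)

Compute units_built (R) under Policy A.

9627

Policy A (Z := 115):
  F = 36
  Z = 115
  D = 238 + 6·36 − 3·115 = 109
  N = 46 + 5·36 + 4·109 = 662
  C = 4 + 5·36 + 2·662 = 1508
  R = 262 − 3·115 + 662 + 6·1508 = 9627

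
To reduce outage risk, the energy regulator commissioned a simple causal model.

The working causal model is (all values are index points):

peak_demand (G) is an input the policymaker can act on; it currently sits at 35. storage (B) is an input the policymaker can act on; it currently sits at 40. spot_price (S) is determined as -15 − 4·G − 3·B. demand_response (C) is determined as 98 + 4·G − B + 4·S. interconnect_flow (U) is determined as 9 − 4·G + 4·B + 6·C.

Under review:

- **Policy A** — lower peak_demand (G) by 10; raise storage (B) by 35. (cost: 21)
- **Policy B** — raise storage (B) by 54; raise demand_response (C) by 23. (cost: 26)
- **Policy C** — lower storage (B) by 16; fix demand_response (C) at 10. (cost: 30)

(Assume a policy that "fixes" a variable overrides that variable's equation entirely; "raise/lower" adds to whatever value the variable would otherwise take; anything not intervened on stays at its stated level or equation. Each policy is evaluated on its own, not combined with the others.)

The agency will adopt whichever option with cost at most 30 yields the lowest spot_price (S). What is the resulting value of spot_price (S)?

-437

Policy A (G − 10, B + 35):
  G = 35 − 10 = 25
  B = 40 + 35 = 75
  S = -15 − 4·25 − 3·75 = -340
Policy B (B + 54, C + 23):
  G = 35
  B = 40 + 54 = 94
  S = -15 − 4·35 − 3·94 = -437
Policy C (B − 16, C := 10):
  G = 35
  B = 40 − 16 = 24
  S = -15 − 4·35 − 3·24 = -227
Comparing — Policy A: S=-340, Policy B: S=-437, Policy C: S=-227. Lowest is -437 (Policy B).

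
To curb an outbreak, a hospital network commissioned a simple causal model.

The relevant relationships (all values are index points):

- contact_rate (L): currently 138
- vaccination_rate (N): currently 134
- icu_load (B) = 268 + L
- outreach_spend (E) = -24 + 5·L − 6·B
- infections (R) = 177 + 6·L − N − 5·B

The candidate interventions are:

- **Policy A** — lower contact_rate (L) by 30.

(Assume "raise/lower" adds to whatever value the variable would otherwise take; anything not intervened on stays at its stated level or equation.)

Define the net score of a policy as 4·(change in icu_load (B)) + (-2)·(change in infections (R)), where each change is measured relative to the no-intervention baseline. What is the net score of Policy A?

Baseline:
  L = 138
  N = 134
  B = 268 + 138 = 406
  R = 177 + 6·138 − 134 − 5·406 = -1159
Policy A (L − 30):
  L = 138 − 30 = 108
  N = 134
  B = 268 + 108 = 376
  R = 177 + 6·108 − 134 − 5·376 = -1189
ΔB = 376 − 406 = -30; ΔR = -1189 − (-1159) = -30
Score = 4·(-30) + (-2)·(-30) = -60

-60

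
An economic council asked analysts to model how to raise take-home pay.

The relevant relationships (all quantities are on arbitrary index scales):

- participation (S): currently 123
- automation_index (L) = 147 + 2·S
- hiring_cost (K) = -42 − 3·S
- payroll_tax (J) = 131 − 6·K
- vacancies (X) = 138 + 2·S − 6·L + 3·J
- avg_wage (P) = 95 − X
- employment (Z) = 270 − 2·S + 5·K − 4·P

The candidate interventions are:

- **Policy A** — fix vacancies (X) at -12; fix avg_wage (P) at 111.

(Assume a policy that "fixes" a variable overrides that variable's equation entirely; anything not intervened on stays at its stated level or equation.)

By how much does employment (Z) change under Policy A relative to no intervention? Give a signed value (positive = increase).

-23332

Baseline:
  S = 123
  L = 147 + 2·123 = 393
  K = -42 − 3·123 = -411
  J = 131 − 6·(-411) = 2597
  X = 138 + 2·123 − 6·393 + 3·2597 = 5817
  P = 95 − 5817 = -5722
  Z = 270 − 2·123 + 5·(-411) − 4·(-5722) = 20857
Policy A (X := -12, P := 111):
  S = 123
  L = 147 + 2·123 = 393
  K = -42 − 3·123 = -411
  J = 131 − 6·(-411) = 2597
  X = -12
  P = 111
  Z = 270 − 2·123 + 5·(-411) − 4·111 = -2475
Change in Z: -2475 − 20857 = -23332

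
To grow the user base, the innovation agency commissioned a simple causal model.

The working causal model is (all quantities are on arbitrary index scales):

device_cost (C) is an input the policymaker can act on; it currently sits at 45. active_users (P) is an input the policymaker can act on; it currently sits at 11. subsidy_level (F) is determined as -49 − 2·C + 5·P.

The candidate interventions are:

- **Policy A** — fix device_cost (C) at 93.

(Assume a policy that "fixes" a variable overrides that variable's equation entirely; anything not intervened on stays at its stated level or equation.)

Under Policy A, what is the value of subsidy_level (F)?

Policy A (C := 93):
  C = 93
  P = 11
  F = -49 − 2·93 + 5·11 = -180

-180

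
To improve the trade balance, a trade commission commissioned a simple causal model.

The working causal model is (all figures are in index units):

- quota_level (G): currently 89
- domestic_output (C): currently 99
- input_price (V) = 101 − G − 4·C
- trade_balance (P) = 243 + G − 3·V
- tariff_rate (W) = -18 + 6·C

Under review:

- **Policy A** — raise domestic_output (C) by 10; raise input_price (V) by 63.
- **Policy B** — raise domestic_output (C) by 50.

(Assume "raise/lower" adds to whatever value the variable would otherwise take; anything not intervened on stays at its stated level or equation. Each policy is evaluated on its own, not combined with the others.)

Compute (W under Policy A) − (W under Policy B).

-240

Policy A (C + 10, V + 63):
  C = 99 + 10 = 109
  W = -18 + 6·109 = 636
Policy B (C + 50):
  C = 99 + 50 = 149
  W = -18 + 6·149 = 876
W: 636 − 876 = -240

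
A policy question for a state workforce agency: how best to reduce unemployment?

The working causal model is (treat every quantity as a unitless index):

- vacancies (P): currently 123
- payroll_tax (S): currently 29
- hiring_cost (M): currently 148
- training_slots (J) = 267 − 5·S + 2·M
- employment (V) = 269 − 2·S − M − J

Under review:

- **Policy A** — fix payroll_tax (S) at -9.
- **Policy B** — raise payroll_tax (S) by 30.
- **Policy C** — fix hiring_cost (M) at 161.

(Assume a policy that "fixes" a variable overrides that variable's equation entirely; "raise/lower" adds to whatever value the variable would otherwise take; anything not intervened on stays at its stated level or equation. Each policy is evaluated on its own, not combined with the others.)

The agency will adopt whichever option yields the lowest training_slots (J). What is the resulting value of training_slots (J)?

Policy A (S := -9):
  S = -9
  M = 148
  J = 267 − 5·(-9) + 2·148 = 608
Policy B (S + 30):
  S = 29 + 30 = 59
  M = 148
  J = 267 − 5·59 + 2·148 = 268
Policy C (M := 161):
  S = 29
  M = 161
  J = 267 − 5·29 + 2·161 = 444
Comparing — Policy A: J=608, Policy B: J=268, Policy C: J=444. Lowest is 268 (Policy B).

268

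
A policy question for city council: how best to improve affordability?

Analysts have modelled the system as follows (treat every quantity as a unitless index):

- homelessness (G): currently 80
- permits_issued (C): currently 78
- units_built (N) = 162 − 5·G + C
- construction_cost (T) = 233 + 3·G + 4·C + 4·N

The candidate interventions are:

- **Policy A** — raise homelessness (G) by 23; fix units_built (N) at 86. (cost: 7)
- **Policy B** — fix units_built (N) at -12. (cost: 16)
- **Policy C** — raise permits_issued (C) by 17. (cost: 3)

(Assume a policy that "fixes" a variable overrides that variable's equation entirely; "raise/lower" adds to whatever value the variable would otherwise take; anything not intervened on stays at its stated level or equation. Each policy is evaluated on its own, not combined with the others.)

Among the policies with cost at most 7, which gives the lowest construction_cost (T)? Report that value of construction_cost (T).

Policy A (G + 23, N := 86):
  G = 80 + 23 = 103
  C = 78
  N = 86
  T = 233 + 3·103 + 4·78 + 4·86 = 1198
Policy C (C + 17):
  G = 80
  C = 78 + 17 = 95
  N = 162 − 5·80 + 95 = -143
  T = 233 + 3·80 + 4·95 + 4·(-143) = 281
Comparing — Policy A: T=1198, Policy C: T=281. Lowest is 281 (Policy C).

281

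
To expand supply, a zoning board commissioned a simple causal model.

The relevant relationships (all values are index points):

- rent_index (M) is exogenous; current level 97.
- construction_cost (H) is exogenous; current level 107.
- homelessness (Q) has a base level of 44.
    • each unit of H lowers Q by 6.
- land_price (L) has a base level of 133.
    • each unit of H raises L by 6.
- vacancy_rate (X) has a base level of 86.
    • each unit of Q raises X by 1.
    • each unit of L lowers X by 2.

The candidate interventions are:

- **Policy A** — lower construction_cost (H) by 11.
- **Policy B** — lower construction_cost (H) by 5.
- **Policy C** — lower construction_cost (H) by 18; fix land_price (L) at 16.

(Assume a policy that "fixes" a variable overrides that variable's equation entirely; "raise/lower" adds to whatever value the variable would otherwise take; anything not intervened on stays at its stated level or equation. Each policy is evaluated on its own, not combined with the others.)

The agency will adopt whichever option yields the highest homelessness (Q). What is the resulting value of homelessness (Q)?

Policy A (H − 11):
  H = 107 − 11 = 96
  Q = 44 − 6·96 = -532
Policy B (H − 5):
  H = 107 − 5 = 102
  Q = 44 − 6·102 = -568
Policy C (H − 18, L := 16):
  H = 107 − 18 = 89
  Q = 44 − 6·89 = -490
Comparing — Policy A: Q=-532, Policy B: Q=-568, Policy C: Q=-490. Highest is -490 (Policy C).

-490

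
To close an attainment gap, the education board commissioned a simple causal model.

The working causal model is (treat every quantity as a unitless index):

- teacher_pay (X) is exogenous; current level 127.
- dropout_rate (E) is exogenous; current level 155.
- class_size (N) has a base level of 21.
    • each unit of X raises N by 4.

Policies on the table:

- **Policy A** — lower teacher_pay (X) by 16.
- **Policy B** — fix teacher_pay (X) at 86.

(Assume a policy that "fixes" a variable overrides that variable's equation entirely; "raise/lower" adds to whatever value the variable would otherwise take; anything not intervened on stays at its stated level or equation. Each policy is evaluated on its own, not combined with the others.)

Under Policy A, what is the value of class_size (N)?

Policy A (X − 16):
  X = 127 − 16 = 111
  N = 21 + 4·111 = 465

465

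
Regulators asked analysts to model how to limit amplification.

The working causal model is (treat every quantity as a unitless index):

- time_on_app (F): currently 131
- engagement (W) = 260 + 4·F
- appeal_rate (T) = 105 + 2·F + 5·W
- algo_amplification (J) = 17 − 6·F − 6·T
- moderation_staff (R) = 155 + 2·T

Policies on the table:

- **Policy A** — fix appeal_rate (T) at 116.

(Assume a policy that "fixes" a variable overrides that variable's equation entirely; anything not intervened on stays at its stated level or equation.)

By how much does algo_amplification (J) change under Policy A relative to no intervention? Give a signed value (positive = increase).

Baseline:
  F = 131
  W = 260 + 4·131 = 784
  T = 105 + 2·131 + 5·784 = 4287
  J = 17 − 6·131 − 6·4287 = -26491
Policy A (T := 116):
  F = 131
  W = 260 + 4·131 = 784
  T = 116
  J = 17 − 6·131 − 6·116 = -1465
Change in J: -1465 − (-26491) = 25026

25026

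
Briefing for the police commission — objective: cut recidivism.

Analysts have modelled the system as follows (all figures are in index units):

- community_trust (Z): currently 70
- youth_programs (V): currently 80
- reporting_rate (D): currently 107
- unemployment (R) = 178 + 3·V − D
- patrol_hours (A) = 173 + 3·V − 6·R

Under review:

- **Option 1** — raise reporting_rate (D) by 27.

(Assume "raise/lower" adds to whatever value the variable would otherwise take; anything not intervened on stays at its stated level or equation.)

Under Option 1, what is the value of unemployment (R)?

Option 1 (D + 27):
  V = 80
  D = 107 + 27 = 134
  R = 178 + 3·80 − 134 = 284

284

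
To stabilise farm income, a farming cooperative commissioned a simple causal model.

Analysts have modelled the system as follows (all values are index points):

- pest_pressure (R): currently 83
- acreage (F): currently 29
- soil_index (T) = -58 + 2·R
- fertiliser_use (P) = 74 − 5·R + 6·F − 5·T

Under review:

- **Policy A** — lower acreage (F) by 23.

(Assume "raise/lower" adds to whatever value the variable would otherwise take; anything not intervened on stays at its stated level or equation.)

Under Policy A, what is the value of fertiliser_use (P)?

Policy A (F − 23):
  R = 83
  F = 29 − 23 = 6
  T = -58 + 2·83 = 108
  P = 74 − 5·83 + 6·6 − 5·108 = -845

-845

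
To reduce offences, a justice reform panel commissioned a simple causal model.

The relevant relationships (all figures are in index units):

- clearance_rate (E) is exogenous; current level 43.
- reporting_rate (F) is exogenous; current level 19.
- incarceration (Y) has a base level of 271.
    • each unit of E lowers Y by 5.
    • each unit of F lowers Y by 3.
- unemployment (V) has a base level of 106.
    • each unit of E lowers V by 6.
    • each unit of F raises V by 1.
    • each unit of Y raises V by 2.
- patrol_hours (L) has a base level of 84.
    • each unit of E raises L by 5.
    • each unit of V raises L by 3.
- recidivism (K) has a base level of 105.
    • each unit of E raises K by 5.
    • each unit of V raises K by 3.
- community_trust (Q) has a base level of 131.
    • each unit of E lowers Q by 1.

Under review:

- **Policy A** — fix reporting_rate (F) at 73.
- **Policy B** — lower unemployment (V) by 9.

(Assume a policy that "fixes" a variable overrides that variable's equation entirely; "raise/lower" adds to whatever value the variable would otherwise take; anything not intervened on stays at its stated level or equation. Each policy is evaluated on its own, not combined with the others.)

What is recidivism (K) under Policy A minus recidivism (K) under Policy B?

Policy A (F := 73):
  E = 43
  F = 73
  Y = 271 − 5·43 − 3·73 = -163
  V = 106 − 6·43 + 73 + 2·(-163) = -405
  K = 105 + 5·43 + 3·(-405) = -895
Policy B (V − 9):
  E = 43
  F = 19
  Y = 271 − 5·43 − 3·19 = -1
  V = 106 − 6·43 + 19 + 2·(-1) (−9 from intervention) = -144
  K = 105 + 5·43 + 3·(-144) = -112
K: -895 − (-112) = -783

-783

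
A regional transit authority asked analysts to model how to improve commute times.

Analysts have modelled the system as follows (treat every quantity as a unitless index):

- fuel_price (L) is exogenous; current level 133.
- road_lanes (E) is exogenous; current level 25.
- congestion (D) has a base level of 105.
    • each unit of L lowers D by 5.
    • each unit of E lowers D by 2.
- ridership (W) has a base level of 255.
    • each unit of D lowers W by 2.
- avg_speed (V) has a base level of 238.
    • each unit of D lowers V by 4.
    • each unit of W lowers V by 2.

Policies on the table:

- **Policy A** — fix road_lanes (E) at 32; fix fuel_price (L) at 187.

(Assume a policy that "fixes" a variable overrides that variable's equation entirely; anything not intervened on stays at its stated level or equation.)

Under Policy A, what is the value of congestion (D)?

Policy A (E := 32, L := 187):
  L = 187
  E = 32
  D = 105 − 5·187 − 2·32 = -894

-894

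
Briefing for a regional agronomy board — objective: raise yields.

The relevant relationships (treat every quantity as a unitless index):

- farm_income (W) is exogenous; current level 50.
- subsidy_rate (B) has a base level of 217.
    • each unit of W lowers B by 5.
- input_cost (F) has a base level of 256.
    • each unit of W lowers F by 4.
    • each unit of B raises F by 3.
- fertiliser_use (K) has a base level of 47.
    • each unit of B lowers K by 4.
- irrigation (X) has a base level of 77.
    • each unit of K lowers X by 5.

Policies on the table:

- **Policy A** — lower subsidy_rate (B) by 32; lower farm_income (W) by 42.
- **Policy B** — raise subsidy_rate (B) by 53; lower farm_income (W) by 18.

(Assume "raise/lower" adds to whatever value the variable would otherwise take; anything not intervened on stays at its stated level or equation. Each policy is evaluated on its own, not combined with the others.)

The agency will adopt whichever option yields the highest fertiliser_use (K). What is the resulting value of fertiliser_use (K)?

Policy A (B − 32, W − 42):
  W = 50 − 42 = 8
  B = 217 − 5·8 (−32 from intervention) = 145
  K = 47 − 4·145 = -533
Policy B (B + 53, W − 18):
  W = 50 − 18 = 32
  B = 217 − 5·32 (+53 from intervention) = 110
  K = 47 − 4·110 = -393
Comparing — Policy A: K=-533, Policy B: K=-393. Highest is -393 (Policy B).

-393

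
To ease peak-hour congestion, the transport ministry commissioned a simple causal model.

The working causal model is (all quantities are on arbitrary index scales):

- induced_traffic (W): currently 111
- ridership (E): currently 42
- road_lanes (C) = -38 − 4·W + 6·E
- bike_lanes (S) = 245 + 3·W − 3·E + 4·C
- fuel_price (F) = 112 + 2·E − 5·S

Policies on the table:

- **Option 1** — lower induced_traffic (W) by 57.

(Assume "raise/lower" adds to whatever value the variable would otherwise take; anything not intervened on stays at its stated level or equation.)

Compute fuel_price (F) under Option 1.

-1169

Option 1 (W − 57):
  W = 111 − 57 = 54
  E = 42
  C = -38 − 4·54 + 6·42 = -2
  S = 245 + 3·54 − 3·42 + 4·(-2) = 273
  F = 112 + 2·42 − 5·273 = -1169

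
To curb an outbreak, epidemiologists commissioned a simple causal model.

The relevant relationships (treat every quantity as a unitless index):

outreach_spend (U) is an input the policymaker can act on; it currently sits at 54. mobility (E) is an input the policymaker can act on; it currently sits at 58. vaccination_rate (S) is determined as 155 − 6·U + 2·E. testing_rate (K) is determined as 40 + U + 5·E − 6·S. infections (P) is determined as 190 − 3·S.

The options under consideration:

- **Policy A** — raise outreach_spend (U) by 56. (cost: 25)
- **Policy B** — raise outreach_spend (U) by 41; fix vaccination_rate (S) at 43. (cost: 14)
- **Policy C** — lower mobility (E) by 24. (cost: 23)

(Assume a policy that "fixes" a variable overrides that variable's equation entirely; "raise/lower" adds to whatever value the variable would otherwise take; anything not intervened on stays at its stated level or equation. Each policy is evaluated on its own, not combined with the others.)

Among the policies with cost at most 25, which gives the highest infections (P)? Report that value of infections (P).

Policy A (U + 56):
  U = 54 + 56 = 110
  E = 58
  S = 155 − 6·110 + 2·58 = -389
  P = 190 − 3·(-389) = 1357
Policy B (U + 41, S := 43):
  U = 54 + 41 = 95
  E = 58
  S = 43
  P = 190 − 3·43 = 61
Policy C (E − 24):
  U = 54
  E = 58 − 24 = 34
  S = 155 − 6·54 + 2·34 = -101
  P = 190 − 3·(-101) = 493
Comparing — Policy A: P=1357, Policy B: P=61, Policy C: P=493. Highest is 1357 (Policy A).

1357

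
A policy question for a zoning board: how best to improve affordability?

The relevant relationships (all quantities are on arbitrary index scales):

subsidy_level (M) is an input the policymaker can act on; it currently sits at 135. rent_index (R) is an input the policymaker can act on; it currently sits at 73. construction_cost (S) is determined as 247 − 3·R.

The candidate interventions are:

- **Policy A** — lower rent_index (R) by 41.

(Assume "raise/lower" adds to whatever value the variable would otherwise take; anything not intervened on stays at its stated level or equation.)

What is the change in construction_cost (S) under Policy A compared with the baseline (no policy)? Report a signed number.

123

Baseline:
  R = 73
  S = 247 − 3·73 = 28
Policy A (R − 41):
  R = 73 − 41 = 32
  S = 247 − 3·32 = 151
Change in S: 151 − 28 = 123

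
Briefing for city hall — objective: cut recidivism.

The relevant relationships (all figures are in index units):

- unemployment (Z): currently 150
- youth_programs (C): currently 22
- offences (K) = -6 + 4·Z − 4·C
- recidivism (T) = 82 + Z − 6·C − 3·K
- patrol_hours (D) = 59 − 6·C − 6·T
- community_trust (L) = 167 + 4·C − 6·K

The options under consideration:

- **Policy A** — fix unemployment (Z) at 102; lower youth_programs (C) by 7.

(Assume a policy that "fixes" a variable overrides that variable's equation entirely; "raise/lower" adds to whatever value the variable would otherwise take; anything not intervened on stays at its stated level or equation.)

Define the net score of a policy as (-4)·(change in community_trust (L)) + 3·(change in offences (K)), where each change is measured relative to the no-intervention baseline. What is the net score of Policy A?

Baseline:
  Z = 150
  C = 22
  K = -6 + 4·150 − 4·22 = 506
  L = 167 + 4·22 − 6·506 = -2781
Policy A (Z := 102, C − 7):
  Z = 102
  C = 22 − 7 = 15
  K = -6 + 4·102 − 4·15 = 342
  L = 167 + 4·15 − 6·342 = -1825
ΔL = -1825 − (-2781) = 956; ΔK = 342 − 506 = -164
Score = (-4)·956 + 3·(-164) = -4316

-4316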